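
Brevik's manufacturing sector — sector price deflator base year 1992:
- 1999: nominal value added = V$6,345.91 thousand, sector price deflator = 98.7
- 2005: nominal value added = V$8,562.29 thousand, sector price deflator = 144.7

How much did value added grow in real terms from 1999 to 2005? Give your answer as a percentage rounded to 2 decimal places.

-7.97%

Real value added 1999 = 6345.91 / 0.987 = 6429.49.
Real value added 2005 = 8562.29 / 1.447 = 5917.27.
Real growth = 5917.27 / 6429.49 − 1 = -0.0797.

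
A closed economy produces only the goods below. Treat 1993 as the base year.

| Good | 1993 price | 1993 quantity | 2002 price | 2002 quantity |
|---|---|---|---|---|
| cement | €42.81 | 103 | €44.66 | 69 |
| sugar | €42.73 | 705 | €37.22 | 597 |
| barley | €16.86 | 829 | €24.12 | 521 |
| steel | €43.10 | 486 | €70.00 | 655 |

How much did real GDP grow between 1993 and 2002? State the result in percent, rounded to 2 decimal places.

-5.73%

Real GDP 1993 = Nominal GDP 1993 = 42.81·103 + 42.73·705 + 16.86·829 + 43.10·486 = 69457.62.
Real GDP 2002 (at 1993 prices) = 42.81·69 + 42.73·597 + 16.86·521 + 43.10·655 = 65478.26.
Real growth = 65478.26/69457.62 − 1 = -0.0573.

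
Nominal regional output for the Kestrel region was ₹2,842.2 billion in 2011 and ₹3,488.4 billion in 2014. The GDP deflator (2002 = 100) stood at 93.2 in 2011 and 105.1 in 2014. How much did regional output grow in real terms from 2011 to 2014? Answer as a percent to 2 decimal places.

8.84%

Deflate each year: 2011 → 2842.2/0.932 = 3049.57; 2014 → 3488.4/1.051 = 3319.12.
So real regional output changed by 3319.12/3049.57 − 1 = 0.0884, i.e. 8.84%.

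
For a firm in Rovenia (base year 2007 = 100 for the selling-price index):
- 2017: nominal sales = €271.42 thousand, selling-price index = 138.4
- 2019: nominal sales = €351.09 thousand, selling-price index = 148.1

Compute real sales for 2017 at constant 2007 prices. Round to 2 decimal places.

Real sales = Nominal / (selling-price index/100) = 271.42 / 1.384 = 196.11.

€196.11 thousand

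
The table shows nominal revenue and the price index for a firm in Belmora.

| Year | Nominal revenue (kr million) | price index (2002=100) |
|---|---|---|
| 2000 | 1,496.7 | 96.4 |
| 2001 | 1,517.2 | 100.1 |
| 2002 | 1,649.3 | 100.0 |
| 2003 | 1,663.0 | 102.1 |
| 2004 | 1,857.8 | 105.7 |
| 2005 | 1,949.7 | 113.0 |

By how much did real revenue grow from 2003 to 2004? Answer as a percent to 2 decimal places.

7.91%

Real revenue 2003 = 1663.0/1.021 = 1628.80.
Real revenue 2004 = 1857.8/1.057 = 1757.62.
Change = 1757.62/1628.80 − 1 = 0.0791.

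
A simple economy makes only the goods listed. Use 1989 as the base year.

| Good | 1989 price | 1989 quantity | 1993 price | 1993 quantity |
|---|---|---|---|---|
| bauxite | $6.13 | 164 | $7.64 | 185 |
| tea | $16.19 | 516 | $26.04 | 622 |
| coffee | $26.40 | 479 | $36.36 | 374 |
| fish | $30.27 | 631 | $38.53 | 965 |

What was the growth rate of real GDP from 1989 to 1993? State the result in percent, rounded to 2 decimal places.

22.34%

Real GDP 1989 = Nominal GDP 1989 = 6.13·164 + 16.19·516 + 26.40·479 + 30.27·631 = 41105.33.
Real GDP 1993 (at 1989 prices) = 6.13·185 + 16.19·622 + 26.40·374 + 30.27·965 = 50288.38.
Real growth = 50288.38/41105.33 − 1 = 0.2234.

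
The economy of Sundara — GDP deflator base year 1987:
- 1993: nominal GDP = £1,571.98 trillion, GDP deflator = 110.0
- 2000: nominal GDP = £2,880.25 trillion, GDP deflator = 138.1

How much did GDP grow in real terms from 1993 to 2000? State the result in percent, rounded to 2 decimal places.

45.94%

Real GDP 1993 = 1571.98 / 1.100 = 1429.07.
Real GDP 2000 = 2880.25 / 1.381 = 2085.63.
Real growth = 2085.63 / 1429.07 − 1 = 0.4594.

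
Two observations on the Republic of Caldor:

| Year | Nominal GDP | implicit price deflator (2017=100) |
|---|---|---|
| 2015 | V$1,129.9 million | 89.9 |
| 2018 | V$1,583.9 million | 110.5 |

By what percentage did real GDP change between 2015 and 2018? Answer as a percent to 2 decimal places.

14.05%

Deflate each year: 2015 → 1129.9/0.899 = 1256.84; 2018 → 1583.9/1.105 = 1433.39.
So real GDP changed by 1433.39/1256.84 − 1 = 0.1405, i.e. 14.05%.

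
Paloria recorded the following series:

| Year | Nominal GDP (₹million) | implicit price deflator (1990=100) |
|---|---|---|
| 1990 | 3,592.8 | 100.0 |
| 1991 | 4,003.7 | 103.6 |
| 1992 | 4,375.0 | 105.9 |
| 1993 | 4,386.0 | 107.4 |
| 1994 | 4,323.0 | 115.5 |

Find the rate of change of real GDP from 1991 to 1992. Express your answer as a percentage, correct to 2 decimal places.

6.90%

Real GDP 1991 = 4003.7/1.036 = 3864.58.
Real GDP 1992 = 4375.0/1.059 = 4131.26.
Change = 4131.26/3864.58 − 1 = 0.0690.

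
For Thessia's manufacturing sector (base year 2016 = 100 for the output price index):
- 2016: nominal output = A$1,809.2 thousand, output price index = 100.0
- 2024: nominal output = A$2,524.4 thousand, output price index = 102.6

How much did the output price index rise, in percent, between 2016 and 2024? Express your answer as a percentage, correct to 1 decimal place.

2.6%

Price-level change = 102.6 / 100.0 − 1 = 0.0260.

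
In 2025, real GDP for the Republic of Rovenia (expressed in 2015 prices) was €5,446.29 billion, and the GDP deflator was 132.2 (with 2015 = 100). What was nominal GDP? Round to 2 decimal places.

Nominal GDP = Real × (GDP deflator/100) = 5446.29 × 1.322 = 7200.00.

€7,200.00 billion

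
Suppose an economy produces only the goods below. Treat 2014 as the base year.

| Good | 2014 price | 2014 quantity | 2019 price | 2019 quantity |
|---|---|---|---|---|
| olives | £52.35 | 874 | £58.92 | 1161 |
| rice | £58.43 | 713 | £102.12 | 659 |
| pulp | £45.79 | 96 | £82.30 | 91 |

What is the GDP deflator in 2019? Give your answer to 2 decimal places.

138.42

Nominal GDP 2019 = 58.92·1161 + 102.12·659 + 82.30·91 = 143192.50.
Real GDP 2019 (at 2014 prices) = 52.35·1161 + 58.43·659 + 45.79·91 = 103450.61.
Deflator = Nominal/Real × 100 = 143192.50/103450.61 × 100 = 138.416.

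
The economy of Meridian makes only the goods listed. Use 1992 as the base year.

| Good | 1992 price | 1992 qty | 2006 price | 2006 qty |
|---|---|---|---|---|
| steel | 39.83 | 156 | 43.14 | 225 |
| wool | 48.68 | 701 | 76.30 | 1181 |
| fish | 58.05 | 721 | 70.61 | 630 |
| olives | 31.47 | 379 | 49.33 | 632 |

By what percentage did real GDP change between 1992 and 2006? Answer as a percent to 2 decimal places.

Real GDP 1992 = Nominal GDP 1992 = 39.83·156 + 48.68·701 + 58.05·721 + 31.47·379 = 94119.34.
Real GDP 2006 (at 1992 prices) = 39.83·225 + 48.68·1181 + 58.05·630 + 31.47·632 = 122913.37.
Real growth = 122913.37/94119.34 − 1 = 0.3059.

30.59%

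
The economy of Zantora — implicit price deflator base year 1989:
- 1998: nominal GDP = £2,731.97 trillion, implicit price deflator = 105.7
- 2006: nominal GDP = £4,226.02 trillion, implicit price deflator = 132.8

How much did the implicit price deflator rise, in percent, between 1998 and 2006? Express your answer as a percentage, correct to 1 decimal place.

Price-level change = 132.8 / 105.7 − 1 = 0.2564.

25.6%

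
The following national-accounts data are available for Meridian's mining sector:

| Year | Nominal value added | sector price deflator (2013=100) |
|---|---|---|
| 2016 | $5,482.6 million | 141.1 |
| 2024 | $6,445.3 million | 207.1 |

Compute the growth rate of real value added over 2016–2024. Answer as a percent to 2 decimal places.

Real value added 2016 = 5482.6 / 1.411 = 3885.61.
Real value added 2024 = 6445.3 / 2.071 = 3112.17.
Real growth = 3112.17 / 3885.61 − 1 = -0.1991.

-19.91%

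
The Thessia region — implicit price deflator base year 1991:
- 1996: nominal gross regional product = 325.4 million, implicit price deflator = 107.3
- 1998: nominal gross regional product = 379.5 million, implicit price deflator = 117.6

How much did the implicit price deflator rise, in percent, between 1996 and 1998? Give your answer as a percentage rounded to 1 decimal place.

9.6%

Price-level change = 117.6 / 107.3 − 1 = 0.0960.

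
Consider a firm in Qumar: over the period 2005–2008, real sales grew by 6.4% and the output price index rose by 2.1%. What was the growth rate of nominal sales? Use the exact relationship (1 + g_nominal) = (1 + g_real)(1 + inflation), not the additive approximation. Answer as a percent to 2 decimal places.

(1 + g_nom) = (1 + g_real)(1 + π) = 1.0640 × 1.0210 = 1.08634.

8.63%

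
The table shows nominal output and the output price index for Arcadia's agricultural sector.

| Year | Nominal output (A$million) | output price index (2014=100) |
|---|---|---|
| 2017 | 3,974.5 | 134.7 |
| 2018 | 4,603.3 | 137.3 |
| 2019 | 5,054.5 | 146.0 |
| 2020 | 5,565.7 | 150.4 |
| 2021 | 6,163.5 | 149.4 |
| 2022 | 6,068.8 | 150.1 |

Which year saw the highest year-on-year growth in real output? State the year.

2018: real = 4603.3/1.373 = 3352.73; growth vs 2017 (2950.63) = 13.63%.
2019: real = 5054.5/1.460 = 3461.99; growth vs 2018 (3352.73) = 3.26%.
2020: real = 5565.7/1.504 = 3700.60; growth vs 2019 (3461.99) = 6.89%.
2021: real = 6163.5/1.494 = 4125.50; growth vs 2020 (3700.60) = 11.48%.
2022: real = 6068.8/1.501 = 4043.17; growth vs 2021 (4125.50) = -2.00%.

2018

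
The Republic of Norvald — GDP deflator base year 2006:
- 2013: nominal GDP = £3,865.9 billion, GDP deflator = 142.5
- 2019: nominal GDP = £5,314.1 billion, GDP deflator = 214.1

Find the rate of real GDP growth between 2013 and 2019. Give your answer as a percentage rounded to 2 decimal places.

Real GDP 2013 = 3865.9 / 1.425 = 2712.91.
Real GDP 2019 = 5314.1 / 2.141 = 2482.06.
Real growth = 2482.06 / 2712.91 − 1 = -0.0851.

-8.51%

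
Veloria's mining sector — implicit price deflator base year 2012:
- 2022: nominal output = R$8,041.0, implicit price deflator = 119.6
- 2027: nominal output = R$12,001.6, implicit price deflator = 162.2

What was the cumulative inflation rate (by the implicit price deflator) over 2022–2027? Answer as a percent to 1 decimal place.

Price-level change = 162.2 / 119.6 − 1 = 0.3562.

35.6%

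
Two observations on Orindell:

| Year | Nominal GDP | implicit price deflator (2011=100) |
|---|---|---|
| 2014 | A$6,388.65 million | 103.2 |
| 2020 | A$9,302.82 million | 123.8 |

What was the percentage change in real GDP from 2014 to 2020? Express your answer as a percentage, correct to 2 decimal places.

Deflate each year: 2014 → 6388.65/1.032 = 6190.55; 2020 → 9302.82/1.238 = 7514.39.
So real GDP changed by 7514.39/6190.55 − 1 = 0.2138, i.e. 21.38%.

21.38%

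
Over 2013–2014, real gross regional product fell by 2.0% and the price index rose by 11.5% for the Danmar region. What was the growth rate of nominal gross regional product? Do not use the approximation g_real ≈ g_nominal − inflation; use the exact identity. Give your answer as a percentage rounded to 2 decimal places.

(1 + g_nom) = (1 + g_real)(1 + π) = 0.9800 × 1.1150 = 1.09270.

9.27%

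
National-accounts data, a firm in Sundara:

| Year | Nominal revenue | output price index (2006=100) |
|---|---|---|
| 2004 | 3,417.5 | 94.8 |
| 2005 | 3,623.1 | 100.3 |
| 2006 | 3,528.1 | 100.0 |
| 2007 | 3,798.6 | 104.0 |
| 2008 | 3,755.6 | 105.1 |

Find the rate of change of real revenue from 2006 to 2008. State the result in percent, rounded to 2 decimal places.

1.28%

Real revenue 2006 = 3528.1/1.000 = 3528.10.
Real revenue 2008 = 3755.6/1.051 = 3573.36.
Change = 3573.36/3528.10 − 1 = 0.0128.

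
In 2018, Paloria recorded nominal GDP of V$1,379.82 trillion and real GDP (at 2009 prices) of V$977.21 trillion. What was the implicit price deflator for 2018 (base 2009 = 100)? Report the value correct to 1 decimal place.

implicit price deflator = (Nominal / Real) × 100 = 1379.82 / 977.21 × 100 = 141.20.

141.2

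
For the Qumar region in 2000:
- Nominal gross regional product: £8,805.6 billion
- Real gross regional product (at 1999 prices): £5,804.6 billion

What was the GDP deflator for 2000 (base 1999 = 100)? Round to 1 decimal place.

151.7

GDP deflator = (Nominal / Real) × 100 = 8805.6 / 5804.6 × 100 = 151.70.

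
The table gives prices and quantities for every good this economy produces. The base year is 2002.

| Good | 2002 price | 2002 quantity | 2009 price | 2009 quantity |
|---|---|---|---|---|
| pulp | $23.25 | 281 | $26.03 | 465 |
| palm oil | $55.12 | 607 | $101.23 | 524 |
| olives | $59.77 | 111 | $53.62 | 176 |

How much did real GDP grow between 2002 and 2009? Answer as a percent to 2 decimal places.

7.70%

Real GDP 2002 = Nominal GDP 2002 = 23.25·281 + 55.12·607 + 59.77·111 = 46625.56.
Real GDP 2009 (at 2002 prices) = 23.25·465 + 55.12·524 + 59.77·176 = 50213.65.
Real growth = 50213.65/46625.56 − 1 = 0.0770.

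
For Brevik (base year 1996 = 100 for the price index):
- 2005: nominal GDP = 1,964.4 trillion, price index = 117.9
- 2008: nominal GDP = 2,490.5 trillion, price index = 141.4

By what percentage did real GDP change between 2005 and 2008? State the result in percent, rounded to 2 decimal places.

5.71%

Deflate each year: 2005 → 1964.4/1.179 = 1666.16; 2008 → 2490.5/1.414 = 1761.32.
So real GDP changed by 1761.32/1666.16 − 1 = 0.0571, i.e. 5.71%.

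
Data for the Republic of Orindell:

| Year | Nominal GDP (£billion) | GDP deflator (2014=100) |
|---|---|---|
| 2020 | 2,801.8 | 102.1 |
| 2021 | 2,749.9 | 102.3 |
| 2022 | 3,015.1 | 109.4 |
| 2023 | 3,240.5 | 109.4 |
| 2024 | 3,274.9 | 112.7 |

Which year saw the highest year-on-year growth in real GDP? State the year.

2023

2021: real = 2749.9/1.023 = 2688.07; growth vs 2020 (2744.17) = -2.04%.
2022: real = 3015.1/1.094 = 2756.03; growth vs 2021 (2688.07) = 2.53%.
2023: real = 3240.5/1.094 = 2962.07; growth vs 2022 (2756.03) = 7.48%.
2024: real = 3274.9/1.127 = 2905.86; growth vs 2023 (2962.07) = -1.90%.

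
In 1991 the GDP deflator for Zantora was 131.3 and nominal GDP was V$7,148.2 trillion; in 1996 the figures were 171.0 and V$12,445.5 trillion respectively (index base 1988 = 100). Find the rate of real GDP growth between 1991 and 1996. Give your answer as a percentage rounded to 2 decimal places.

Deflate each year: 1991 → 7148.2/1.313 = 5444.17; 1996 → 12445.5/1.710 = 7278.07.
So real GDP changed by 7278.07/5444.17 − 1 = 0.3369, i.e. 33.69%.

33.69%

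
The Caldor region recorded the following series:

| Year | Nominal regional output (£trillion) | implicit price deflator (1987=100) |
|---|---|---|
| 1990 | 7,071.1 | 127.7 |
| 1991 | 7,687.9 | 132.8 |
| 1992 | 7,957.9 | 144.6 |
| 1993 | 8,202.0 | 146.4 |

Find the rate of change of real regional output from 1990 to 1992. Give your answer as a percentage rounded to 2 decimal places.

-0.61%

Real regional output 1990 = 7071.1/1.277 = 5537.27.
Real regional output 1992 = 7957.9/1.446 = 5503.39.
Change = 5503.39/5537.27 − 1 = -0.0061.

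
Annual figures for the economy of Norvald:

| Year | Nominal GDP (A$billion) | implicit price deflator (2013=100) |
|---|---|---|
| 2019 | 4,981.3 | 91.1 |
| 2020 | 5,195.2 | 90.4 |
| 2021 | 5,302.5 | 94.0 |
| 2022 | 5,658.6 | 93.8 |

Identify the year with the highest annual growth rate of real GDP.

2022

2020: real = 5195.2/0.904 = 5746.90; growth vs 2019 (5467.95) = 5.10%.
2021: real = 5302.5/0.940 = 5640.96; growth vs 2020 (5746.90) = -1.84%.
2022: real = 5658.6/0.938 = 6032.62; growth vs 2021 (5640.96) = 6.94%.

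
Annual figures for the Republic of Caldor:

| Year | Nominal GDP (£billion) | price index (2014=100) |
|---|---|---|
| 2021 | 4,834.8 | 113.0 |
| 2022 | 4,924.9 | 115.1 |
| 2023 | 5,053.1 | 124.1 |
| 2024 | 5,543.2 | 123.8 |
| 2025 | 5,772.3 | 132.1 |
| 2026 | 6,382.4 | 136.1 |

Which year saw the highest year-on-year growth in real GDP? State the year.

2022: real = 4924.9/1.151 = 4278.80; growth vs 2021 (4278.58) = 0.01%.
2023: real = 5053.1/1.241 = 4071.80; growth vs 2022 (4278.80) = -4.84%.
2024: real = 5543.2/1.238 = 4477.54; growth vs 2023 (4071.80) = 9.96%.
2025: real = 5772.3/1.321 = 4369.64; growth vs 2024 (4477.54) = -2.41%.
2026: real = 6382.4/1.361 = 4689.49; growth vs 2025 (4369.64) = 7.32%.

2024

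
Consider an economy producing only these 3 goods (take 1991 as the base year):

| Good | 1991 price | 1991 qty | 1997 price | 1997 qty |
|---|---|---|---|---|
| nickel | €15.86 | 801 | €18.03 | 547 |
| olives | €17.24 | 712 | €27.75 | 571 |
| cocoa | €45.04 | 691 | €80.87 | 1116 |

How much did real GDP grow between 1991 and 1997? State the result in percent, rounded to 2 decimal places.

22.61%

Real GDP 1991 = Nominal GDP 1991 = 15.86·801 + 17.24·712 + 45.04·691 = 56101.38.
Real GDP 1997 (at 1991 prices) = 15.86·547 + 17.24·571 + 45.04·1116 = 68784.10.
Real growth = 68784.10/56101.38 − 1 = 0.2261.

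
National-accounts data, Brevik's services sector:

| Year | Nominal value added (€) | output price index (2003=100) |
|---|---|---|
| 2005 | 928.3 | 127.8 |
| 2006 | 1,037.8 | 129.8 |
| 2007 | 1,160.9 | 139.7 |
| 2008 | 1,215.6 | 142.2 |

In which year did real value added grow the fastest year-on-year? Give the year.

2006: real = 1037.8/1.298 = 799.54; growth vs 2005 (726.37) = 10.07%.
2007: real = 1160.9/1.397 = 830.99; growth vs 2006 (799.54) = 3.93%.
2008: real = 1215.6/1.422 = 854.85; growth vs 2007 (830.99) = 2.87%.

2006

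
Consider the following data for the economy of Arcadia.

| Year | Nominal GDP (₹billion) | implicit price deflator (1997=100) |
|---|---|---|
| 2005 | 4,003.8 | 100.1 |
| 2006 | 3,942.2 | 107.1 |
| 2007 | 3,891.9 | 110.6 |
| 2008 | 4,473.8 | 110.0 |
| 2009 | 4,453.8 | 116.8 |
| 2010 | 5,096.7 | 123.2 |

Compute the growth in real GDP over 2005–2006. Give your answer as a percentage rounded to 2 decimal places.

Real GDP 2005 = 4003.8/1.001 = 3999.80.
Real GDP 2006 = 3942.2/1.071 = 3680.86.
Change = 3680.86/3999.80 − 1 = -0.0797.

-7.97%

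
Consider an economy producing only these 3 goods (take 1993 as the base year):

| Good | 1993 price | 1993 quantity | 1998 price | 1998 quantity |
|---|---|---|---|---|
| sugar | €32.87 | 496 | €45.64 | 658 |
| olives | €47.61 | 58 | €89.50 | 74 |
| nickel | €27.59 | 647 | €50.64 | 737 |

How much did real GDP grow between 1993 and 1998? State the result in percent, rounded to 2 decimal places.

23.21%

Real GDP 1993 = Nominal GDP 1993 = 32.87·496 + 47.61·58 + 27.59·647 = 36915.63.
Real GDP 1998 (at 1993 prices) = 32.87·658 + 47.61·74 + 27.59·737 = 45485.43.
Real growth = 45485.43/36915.63 − 1 = 0.2321.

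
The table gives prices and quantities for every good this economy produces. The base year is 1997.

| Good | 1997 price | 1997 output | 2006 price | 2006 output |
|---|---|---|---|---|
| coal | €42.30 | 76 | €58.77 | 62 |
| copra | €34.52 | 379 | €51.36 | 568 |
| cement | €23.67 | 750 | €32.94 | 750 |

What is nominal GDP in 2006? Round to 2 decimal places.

€57521.22

Nominal GDP 2006 = Σ (p_2006 × q_2006) = 58.77·62 + 51.36·568 + 32.94·750 = 57521.22.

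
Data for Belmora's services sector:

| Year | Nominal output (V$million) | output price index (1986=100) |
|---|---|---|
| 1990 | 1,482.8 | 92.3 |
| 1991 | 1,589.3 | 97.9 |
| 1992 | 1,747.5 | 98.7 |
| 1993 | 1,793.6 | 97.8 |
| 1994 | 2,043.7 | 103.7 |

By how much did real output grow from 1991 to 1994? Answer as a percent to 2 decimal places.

21.40%

Real output 1991 = 1589.3/0.979 = 1623.39.
Real output 1994 = 2043.7/1.037 = 1970.78.
Change = 1970.78/1623.39 − 1 = 0.2140.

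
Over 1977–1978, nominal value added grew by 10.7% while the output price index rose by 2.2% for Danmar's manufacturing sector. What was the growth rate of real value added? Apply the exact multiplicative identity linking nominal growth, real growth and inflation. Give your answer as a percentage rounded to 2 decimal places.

8.32%

(1 + g_nom) = (1 + g_real)(1 + π), so g_real = 1.1070 / 1.0220 − 1 = 0.08317.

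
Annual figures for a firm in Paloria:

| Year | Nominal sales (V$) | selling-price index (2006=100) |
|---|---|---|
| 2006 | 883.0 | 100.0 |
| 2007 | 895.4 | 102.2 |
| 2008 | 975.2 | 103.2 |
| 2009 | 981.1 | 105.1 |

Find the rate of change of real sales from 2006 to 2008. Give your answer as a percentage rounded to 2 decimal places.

Real sales 2006 = 883.0/1.000 = 883.00.
Real sales 2008 = 975.2/1.032 = 944.96.
Change = 944.96/883.00 − 1 = 0.0702.

7.02%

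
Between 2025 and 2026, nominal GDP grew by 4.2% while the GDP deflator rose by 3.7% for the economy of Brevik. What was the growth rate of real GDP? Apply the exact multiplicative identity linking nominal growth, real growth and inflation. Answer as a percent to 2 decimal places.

(1 + g_nom) = (1 + g_real)(1 + π), so g_real = 1.0420 / 1.0370 − 1 = 0.00482.

0.48%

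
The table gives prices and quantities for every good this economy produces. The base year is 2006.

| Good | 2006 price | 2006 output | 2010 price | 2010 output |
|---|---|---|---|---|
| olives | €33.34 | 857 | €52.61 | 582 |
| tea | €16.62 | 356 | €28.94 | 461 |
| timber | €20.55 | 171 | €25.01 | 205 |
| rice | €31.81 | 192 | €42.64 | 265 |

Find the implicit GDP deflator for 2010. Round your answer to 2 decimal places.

152.08

Nominal GDP 2010 = 52.61·582 + 28.94·461 + 25.01·205 + 42.64·265 = 60387.01.
Real GDP 2010 (at 2006 prices) = 33.34·582 + 16.62·461 + 20.55·205 + 31.81·265 = 39708.10.
Deflator = Nominal/Real × 100 = 60387.01/39708.10 × 100 = 152.077.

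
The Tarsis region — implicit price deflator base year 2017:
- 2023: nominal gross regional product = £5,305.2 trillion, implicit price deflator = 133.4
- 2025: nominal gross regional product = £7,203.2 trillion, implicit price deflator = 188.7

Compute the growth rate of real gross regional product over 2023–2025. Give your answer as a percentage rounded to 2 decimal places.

Deflate each year: 2023 → 5305.2/1.334 = 3976.91; 2025 → 7203.2/1.887 = 3817.28.
So real gross regional product changed by 3817.28/3976.91 − 1 = -0.0401, i.e. -4.01%.

-4.01%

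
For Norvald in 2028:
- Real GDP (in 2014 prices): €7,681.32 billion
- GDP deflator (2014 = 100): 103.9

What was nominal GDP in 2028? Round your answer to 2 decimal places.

Nominal GDP = Real × (GDP deflator/100) = 7681.32 × 1.039 = 7980.89.

€7,980.89 billion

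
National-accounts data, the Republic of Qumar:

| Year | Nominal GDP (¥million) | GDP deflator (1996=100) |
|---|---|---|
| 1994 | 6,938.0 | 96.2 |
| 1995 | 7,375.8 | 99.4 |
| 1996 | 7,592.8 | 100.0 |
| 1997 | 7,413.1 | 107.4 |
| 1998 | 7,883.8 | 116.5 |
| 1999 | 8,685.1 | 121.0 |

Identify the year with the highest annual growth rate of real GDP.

1999

1995: real = 7375.8/0.994 = 7420.32; growth vs 1994 (7212.06) = 2.89%.
1996: real = 7592.8/1.000 = 7592.80; growth vs 1995 (7420.32) = 2.32%.
1997: real = 7413.1/1.074 = 6902.33; growth vs 1996 (7592.80) = -9.09%.
1998: real = 7883.8/1.165 = 6767.21; growth vs 1997 (6902.33) = -1.96%.
1999: real = 8685.1/1.210 = 7177.77; growth vs 1998 (6767.21) = 6.07%.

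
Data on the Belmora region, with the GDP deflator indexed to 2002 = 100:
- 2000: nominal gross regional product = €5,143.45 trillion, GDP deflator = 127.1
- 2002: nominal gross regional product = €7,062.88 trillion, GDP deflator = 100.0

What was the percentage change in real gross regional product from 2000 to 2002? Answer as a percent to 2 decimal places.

74.53%

Real gross regional product 2000 = 5143.45 / 1.271 = 4046.77.
Real gross regional product 2002 = 7062.88 / 1.000 = 7062.88.
Real growth = 7062.88 / 4046.77 − 1 = 0.7453.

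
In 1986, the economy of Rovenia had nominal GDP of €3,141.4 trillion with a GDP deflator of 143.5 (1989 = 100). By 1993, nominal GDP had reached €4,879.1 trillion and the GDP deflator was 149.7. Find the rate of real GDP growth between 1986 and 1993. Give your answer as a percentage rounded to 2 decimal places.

Real GDP 1986 = 3141.4 / 1.435 = 2189.13.
Real GDP 1993 = 4879.1 / 1.497 = 3259.25.
Real growth = 3259.25 / 2189.13 − 1 = 0.4888.

48.88%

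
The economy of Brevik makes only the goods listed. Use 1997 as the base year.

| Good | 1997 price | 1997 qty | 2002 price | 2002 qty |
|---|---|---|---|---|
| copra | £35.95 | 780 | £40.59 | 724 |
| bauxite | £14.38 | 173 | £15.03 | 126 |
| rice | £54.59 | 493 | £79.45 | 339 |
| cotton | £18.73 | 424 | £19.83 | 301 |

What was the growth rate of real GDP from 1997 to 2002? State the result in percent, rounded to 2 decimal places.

-20.49%

Real GDP 1997 = Nominal GDP 1997 = 35.95·780 + 14.38·173 + 54.59·493 + 18.73·424 = 65383.13.
Real GDP 2002 (at 1997 prices) = 35.95·724 + 14.38·126 + 54.59·339 + 18.73·301 = 51983.42.
Real growth = 51983.42/65383.13 − 1 = -0.2049.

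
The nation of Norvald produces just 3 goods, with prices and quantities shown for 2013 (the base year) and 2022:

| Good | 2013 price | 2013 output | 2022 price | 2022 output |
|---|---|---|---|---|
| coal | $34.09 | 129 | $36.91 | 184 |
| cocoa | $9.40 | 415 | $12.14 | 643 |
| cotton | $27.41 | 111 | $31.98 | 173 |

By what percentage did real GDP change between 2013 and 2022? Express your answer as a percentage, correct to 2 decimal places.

50.41%

Real GDP 2013 = Nominal GDP 2013 = 34.09·129 + 9.40·415 + 27.41·111 = 11341.12.
Real GDP 2022 (at 2013 prices) = 34.09·184 + 9.40·643 + 27.41·173 = 17058.69.
Real growth = 17058.69/11341.12 − 1 = 0.5041.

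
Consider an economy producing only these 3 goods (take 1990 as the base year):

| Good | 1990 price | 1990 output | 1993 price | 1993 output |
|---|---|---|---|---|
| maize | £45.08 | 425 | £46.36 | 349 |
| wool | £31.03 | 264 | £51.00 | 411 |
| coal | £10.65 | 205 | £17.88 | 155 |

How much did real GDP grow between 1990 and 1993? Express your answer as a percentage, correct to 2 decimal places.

Real GDP 1990 = Nominal GDP 1990 = 45.08·425 + 31.03·264 + 10.65·205 = 29534.17.
Real GDP 1993 (at 1990 prices) = 45.08·349 + 31.03·411 + 10.65·155 = 30137.00.
Real growth = 30137.00/29534.17 − 1 = 0.0204.

2.04%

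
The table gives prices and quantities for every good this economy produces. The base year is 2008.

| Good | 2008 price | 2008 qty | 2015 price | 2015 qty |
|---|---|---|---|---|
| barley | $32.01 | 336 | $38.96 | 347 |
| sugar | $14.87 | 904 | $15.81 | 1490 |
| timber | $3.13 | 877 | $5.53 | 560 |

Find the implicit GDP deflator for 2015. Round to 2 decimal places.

Nominal GDP 2015 = 38.96·347 + 15.81·1490 + 5.53·560 = 40172.82.
Real GDP 2015 (at 2008 prices) = 32.01·347 + 14.87·1490 + 3.13·560 = 35016.57.
Deflator = Nominal/Real × 100 = 40172.82/35016.57 × 100 = 114.725.

114.73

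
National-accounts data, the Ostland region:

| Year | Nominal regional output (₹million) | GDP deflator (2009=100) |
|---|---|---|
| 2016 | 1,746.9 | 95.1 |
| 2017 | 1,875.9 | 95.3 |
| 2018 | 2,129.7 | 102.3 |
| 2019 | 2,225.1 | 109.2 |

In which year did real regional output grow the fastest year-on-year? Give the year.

2017

2017: real = 1875.9/0.953 = 1968.42; growth vs 2016 (1836.91) = 7.16%.
2018: real = 2129.7/1.023 = 2081.82; growth vs 2017 (1968.42) = 5.76%.
2019: real = 2225.1/1.092 = 2037.64; growth vs 2018 (2081.82) = -2.12%.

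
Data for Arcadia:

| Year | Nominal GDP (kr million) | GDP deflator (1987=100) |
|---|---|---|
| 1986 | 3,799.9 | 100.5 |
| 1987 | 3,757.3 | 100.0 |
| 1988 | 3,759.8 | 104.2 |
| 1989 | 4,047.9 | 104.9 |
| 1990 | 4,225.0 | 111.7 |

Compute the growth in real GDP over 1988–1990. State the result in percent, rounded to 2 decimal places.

4.83%

Real GDP 1988 = 3759.8/1.042 = 3608.25.
Real GDP 1990 = 4225.0/1.117 = 3782.45.
Change = 3782.45/3608.25 − 1 = 0.0483.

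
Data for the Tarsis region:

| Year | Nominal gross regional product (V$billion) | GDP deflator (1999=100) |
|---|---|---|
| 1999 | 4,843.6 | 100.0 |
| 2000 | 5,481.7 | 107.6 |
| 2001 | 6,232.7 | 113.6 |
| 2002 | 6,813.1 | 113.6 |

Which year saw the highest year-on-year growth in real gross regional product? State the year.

2002

2000: real = 5481.7/1.076 = 5094.52; growth vs 1999 (4843.60) = 5.18%.
2001: real = 6232.7/1.136 = 5486.53; growth vs 2000 (5094.52) = 7.69%.
2002: real = 6813.1/1.136 = 5997.45; growth vs 2001 (5486.53) = 9.31%.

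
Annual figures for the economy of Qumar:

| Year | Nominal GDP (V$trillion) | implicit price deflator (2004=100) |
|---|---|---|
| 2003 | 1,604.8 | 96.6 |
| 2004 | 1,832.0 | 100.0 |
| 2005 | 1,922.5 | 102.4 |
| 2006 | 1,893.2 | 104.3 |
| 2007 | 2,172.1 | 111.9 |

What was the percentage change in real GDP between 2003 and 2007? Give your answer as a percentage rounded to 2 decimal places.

16.84%

Real GDP 2003 = 1604.8/0.966 = 1661.28.
Real GDP 2007 = 2172.1/1.119 = 1941.11.
Change = 1941.11/1661.28 − 1 = 0.1684.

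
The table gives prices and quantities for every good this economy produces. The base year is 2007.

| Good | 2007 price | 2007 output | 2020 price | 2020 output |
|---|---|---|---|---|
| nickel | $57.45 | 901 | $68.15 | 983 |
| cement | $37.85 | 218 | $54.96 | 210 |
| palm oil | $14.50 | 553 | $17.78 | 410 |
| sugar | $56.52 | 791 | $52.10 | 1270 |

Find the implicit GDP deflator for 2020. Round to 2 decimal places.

106.92

Nominal GDP 2020 = 68.15·983 + 54.96·210 + 17.78·410 + 52.10·1270 = 151989.85.
Real GDP 2020 (at 2007 prices) = 57.45·983 + 37.85·210 + 14.50·410 + 56.52·1270 = 142147.25.
Deflator = Nominal/Real × 100 = 151989.85/142147.25 × 100 = 106.924.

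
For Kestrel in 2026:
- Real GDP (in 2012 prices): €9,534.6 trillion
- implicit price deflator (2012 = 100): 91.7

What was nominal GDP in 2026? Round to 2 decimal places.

Nominal GDP = Real × (implicit price deflator/100) = 9534.6 × 0.917 = 8743.23.

€8,743.23 trillion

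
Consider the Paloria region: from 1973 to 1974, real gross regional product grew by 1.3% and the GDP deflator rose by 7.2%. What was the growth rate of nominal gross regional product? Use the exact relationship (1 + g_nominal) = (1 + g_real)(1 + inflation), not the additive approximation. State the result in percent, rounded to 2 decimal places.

8.59%

(1 + g_nom) = (1 + g_real)(1 + π) = 1.0130 × 1.0720 = 1.08594.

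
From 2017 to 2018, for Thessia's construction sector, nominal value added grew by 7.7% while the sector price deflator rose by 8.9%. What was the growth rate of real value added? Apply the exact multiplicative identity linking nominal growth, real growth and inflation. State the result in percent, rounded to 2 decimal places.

-1.10%

(1 + g_nom) = (1 + g_real)(1 + π), so g_real = 1.0770 / 1.0890 − 1 = -0.01102.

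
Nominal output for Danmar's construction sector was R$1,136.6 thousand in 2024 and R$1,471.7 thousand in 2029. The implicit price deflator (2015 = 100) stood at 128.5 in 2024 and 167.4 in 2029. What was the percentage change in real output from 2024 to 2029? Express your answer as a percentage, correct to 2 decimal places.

Deflate each year: 2024 → 1136.6/1.285 = 884.51; 2029 → 1471.7/1.674 = 879.15.
So real output changed by 879.15/884.51 − 1 = -0.0061, i.e. -0.61%.

-0.61%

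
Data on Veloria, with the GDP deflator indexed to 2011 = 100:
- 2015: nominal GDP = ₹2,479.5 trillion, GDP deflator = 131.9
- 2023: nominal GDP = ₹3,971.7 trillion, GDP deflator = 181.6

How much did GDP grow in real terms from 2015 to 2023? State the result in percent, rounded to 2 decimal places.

Deflate each year: 2015 → 2479.5/1.319 = 1879.83; 2023 → 3971.7/1.816 = 2187.06.
So real GDP changed by 2187.06/1879.83 − 1 = 0.1634, i.e. 16.34%.

16.34%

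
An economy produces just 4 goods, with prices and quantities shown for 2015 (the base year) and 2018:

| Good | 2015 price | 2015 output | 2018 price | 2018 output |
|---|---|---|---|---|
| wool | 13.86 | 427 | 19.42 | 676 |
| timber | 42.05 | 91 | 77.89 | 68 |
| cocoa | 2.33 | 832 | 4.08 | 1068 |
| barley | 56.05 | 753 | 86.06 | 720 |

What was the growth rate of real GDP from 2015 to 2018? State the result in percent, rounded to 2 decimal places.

Real GDP 2015 = Nominal GDP 2015 = 13.86·427 + 42.05·91 + 2.33·832 + 56.05·753 = 53888.98.
Real GDP 2018 (at 2015 prices) = 13.86·676 + 42.05·68 + 2.33·1068 + 56.05·720 = 55073.20.
Real growth = 55073.20/53888.98 − 1 = 0.0220.

2.20%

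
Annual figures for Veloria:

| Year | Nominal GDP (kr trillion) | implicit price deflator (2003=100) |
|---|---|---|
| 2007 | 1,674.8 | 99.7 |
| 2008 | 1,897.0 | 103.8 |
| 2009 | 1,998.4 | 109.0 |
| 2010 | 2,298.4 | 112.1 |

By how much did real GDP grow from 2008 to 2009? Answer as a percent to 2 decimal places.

Real GDP 2008 = 1897.0/1.038 = 1827.55.
Real GDP 2009 = 1998.4/1.090 = 1833.39.
Change = 1833.39/1827.55 − 1 = 0.0032.

0.32%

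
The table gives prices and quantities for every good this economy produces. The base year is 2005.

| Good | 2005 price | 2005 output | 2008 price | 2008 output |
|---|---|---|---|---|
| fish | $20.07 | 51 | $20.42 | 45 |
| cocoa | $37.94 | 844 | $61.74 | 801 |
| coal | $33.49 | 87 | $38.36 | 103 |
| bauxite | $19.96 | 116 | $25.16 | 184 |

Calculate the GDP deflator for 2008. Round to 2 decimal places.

Nominal GDP 2008 = 20.42·45 + 61.74·801 + 38.36·103 + 25.16·184 = 58953.16.
Real GDP 2008 (at 2005 prices) = 20.07·45 + 37.94·801 + 33.49·103 + 19.96·184 = 38415.20.
Deflator = Nominal/Real × 100 = 58953.16/38415.20 × 100 = 153.463.

153.46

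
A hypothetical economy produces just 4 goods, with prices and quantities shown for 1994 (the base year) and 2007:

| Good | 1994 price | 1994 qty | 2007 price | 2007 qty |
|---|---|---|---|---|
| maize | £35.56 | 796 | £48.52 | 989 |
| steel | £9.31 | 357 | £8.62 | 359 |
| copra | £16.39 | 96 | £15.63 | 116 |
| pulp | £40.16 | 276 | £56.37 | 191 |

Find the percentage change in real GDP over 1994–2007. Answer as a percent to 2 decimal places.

Real GDP 1994 = Nominal GDP 1994 = 35.56·796 + 9.31·357 + 16.39·96 + 40.16·276 = 44287.03.
Real GDP 2007 (at 1994 prices) = 35.56·989 + 9.31·359 + 16.39·116 + 40.16·191 = 48082.93.
Real growth = 48082.93/44287.03 − 1 = 0.0857.

8.57%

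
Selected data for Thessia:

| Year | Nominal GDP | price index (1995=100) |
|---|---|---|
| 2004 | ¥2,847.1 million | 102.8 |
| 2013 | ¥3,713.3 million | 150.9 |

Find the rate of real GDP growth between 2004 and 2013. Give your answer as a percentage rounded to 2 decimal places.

-11.15%

Deflate each year: 2004 → 2847.1/1.028 = 2769.55; 2013 → 3713.3/1.509 = 2460.77.
So real GDP changed by 2460.77/2769.55 − 1 = -0.1115, i.e. -11.15%.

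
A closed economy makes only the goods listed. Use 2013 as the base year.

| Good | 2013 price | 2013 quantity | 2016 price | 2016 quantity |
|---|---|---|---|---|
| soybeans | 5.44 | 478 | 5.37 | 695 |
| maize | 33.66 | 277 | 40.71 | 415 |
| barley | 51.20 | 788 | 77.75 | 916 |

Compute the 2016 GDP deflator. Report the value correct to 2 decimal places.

142.07

Nominal GDP 2016 = 5.37·695 + 40.71·415 + 77.75·916 = 91845.80.
Real GDP 2016 (at 2013 prices) = 5.44·695 + 33.66·415 + 51.20·916 = 64648.90.
Deflator = Nominal/Real × 100 = 91845.80/64648.90 × 100 = 142.069.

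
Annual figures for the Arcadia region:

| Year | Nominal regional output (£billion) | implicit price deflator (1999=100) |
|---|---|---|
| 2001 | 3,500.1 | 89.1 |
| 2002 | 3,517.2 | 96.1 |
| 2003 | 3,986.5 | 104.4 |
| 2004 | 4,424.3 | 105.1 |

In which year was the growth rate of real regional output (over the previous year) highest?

2002: real = 3517.2/0.961 = 3659.94; growth vs 2001 (3928.28) = -6.83%.
2003: real = 3986.5/1.044 = 3818.49; growth vs 2002 (3659.94) = 4.33%.
2004: real = 4424.3/1.051 = 4209.61; growth vs 2003 (3818.49) = 10.24%.

2004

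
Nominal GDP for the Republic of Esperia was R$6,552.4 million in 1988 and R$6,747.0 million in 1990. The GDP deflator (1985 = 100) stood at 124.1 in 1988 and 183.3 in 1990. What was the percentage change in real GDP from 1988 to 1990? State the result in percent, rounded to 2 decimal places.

-30.29%

Real GDP 1988 = 6552.4 / 1.241 = 5279.94.
Real GDP 1990 = 6747.0 / 1.833 = 3680.85.
Real growth = 3680.85 / 5279.94 − 1 = -0.3029.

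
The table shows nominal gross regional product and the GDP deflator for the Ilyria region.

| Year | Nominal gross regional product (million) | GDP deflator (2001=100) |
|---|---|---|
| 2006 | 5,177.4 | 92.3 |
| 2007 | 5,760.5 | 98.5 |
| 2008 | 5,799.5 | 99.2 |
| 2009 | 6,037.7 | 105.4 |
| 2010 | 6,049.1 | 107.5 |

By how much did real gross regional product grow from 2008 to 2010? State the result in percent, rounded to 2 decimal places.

-3.75%

Real gross regional product 2008 = 5799.5/0.992 = 5846.27.
Real gross regional product 2010 = 6049.1/1.075 = 5627.07.
Change = 5627.07/5846.27 − 1 = -0.0375.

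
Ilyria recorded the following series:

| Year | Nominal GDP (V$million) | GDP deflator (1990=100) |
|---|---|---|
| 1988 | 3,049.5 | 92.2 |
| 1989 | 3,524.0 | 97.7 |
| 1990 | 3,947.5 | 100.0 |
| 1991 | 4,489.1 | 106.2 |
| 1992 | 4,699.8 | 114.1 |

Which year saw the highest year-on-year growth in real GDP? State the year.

1989: real = 3524.0/0.977 = 3606.96; growth vs 1988 (3307.48) = 9.05%.
1990: real = 3947.5/1.000 = 3947.50; growth vs 1989 (3606.96) = 9.44%.
1991: real = 4489.1/1.062 = 4227.02; growth vs 1990 (3947.50) = 7.08%.
1992: real = 4699.8/1.141 = 4119.02; growth vs 1991 (4227.02) = -2.55%.

1990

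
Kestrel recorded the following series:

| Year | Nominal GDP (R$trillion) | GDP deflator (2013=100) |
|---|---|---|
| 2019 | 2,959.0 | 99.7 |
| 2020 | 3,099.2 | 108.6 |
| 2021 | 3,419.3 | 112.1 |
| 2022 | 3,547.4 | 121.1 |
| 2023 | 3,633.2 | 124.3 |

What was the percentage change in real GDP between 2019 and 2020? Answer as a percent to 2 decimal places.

-3.85%

Real GDP 2019 = 2959.0/0.997 = 2967.90.
Real GDP 2020 = 3099.2/1.086 = 2853.78.
Change = 2853.78/2967.90 − 1 = -0.0385.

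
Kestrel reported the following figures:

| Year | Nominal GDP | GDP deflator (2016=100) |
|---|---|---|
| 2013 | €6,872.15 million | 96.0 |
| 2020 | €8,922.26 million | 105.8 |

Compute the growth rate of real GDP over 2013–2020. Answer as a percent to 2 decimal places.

17.81%

Real GDP 2013 = 6872.15 / 0.960 = 7158.49.
Real GDP 2020 = 8922.26 / 1.058 = 8433.14.
Real growth = 8433.14 / 7158.49 − 1 = 0.1781.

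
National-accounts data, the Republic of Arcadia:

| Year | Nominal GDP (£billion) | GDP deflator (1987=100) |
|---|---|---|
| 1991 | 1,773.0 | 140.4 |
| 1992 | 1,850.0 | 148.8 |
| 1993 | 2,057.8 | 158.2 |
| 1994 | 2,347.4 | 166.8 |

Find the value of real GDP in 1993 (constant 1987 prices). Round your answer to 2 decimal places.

£1,300.76 billion

Real GDP 1993 = 2057.8 / 1.582 = 1300.76.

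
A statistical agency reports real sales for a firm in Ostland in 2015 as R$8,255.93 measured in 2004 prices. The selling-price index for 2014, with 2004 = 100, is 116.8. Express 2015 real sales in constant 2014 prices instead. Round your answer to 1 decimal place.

R$9,642.9

Real sales in 2014 prices = Real sales in 2004 prices × (P_2014/P_2004) = 8255.93 × 1.168 = 9642.93.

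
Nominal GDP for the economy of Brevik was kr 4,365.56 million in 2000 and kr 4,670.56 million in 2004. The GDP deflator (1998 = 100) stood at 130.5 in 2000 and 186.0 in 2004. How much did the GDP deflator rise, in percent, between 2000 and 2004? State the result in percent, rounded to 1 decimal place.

Price-level change = 186.0 / 130.5 − 1 = 0.4253.

42.5%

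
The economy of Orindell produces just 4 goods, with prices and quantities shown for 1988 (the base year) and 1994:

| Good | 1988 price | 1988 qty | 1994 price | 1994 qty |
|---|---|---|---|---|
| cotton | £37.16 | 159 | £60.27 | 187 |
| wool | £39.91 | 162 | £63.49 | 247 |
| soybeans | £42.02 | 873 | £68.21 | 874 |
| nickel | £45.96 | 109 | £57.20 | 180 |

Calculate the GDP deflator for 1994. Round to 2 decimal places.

Nominal GDP 1994 = 60.27·187 + 63.49·247 + 68.21·874 + 57.20·180 = 96864.06.
Real GDP 1994 (at 1988 prices) = 37.16·187 + 39.91·247 + 42.02·874 + 45.96·180 = 61804.97.
Deflator = Nominal/Real × 100 = 96864.06/61804.97 × 100 = 156.725.

156.73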